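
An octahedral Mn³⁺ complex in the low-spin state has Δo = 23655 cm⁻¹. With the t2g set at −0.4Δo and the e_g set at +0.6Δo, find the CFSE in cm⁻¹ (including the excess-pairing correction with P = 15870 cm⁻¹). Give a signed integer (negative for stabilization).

-21978

Mn sits in group 7; removing 3 electrons leaves Mn³⁺ with 7 − 3 = 4 d electrons.
The d⁴ electrons fill as t2g^4 e_g^0.
Orbital CFSE = 4(-0.4) + 0(0.6) = -1.6Δo = -1.6 × 23655 = -37848 cm⁻¹.
Relative to high-spin t2g^3 e_g^1 (0 paired), the low-spin configuration has 1 additional pair, contributing +1 × 15870 = +15870 cm⁻¹.
Net CFSE = -37848 + 15870 = -21978 cm⁻¹.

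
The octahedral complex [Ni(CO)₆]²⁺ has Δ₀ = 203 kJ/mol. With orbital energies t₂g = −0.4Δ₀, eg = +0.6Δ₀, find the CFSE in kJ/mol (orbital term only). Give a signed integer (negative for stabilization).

CO is neutral, so the +2 overall charge sits on Ni: oxidation state +2.
Ni is in group 10, so Ni²⁺ is d⁸ (10 − 2 = 8).
Configuration: t₂g⁶ eg².
Orbital CFSE = 6(-0.4) + 2(0.6) = -1.2Δ₀ = -1.2 × 203 = -244 kJ/mol.

-244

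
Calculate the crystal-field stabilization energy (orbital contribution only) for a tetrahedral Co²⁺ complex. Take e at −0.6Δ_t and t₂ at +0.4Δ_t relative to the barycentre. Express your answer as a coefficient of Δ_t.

-1.2 Δ_t

Co sits in group 9; removing 2 electrons leaves Co²⁺ with 9 − 2 = 7 d electrons.
Tetrahedral fields are weak (Δₜ ≈ 4/9 Δₒ), so electrons fill high-spin.
Configuration: e⁴ t₂³.
CFSE = 4(-0.6Δ_t) + 3(0.4Δ_t) = -2.4Δ_t + 1.2Δ_t = -1.2Δ_t.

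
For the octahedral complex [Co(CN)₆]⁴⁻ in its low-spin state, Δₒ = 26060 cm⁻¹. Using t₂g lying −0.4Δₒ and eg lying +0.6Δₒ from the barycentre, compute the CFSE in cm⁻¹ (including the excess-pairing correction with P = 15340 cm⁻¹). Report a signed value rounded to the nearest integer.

-31568

Each CN⁻ contributes -1; 6 × (-1) = -6. With overall charge -4, Co is in the +2 oxidation state.
Co is in group 9, so Co²⁺ is d⁷ (9 − 2 = 7).
Electron filling gives t₂g⁶ eg¹.
CFSE(orbital) = 6×(-0.4Δₒ) + 1×(0.6Δₒ) = -1.8Δₒ; with Δₒ = 26060 cm⁻¹ that is -46908 cm⁻¹.
Pairing penalty: 3 pairs vs 2 in the high-spin reference → 1 extra × P = 15340 cm⁻¹.
Net CFSE = -46908 + 15340 = -31568 cm⁻¹.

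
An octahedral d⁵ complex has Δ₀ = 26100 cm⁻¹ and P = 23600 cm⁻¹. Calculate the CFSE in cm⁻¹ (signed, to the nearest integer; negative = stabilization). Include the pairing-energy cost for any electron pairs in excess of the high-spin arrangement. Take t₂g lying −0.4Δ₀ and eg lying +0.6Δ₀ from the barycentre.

-5000

Δ₀ > P, so pairing is preferred: the ground state is low-spin.
Configuration: t₂g⁵ eg⁰.
Orbital CFSE = -2.0Δ₀ = -2.0 × 26100 = -52200 cm⁻¹.
Excess pairs vs high-spin: 2 − 0 = 2; pairing cost = +47200 cm⁻¹.
Net CFSE = -52200 + 47200 = -5000 cm⁻¹.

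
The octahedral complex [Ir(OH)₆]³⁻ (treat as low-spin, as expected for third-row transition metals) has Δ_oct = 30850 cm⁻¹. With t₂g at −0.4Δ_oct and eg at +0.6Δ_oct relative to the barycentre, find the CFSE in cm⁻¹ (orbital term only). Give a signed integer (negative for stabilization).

-74040

Each OH⁻ contributes -1; 6 × (-1) = -6. With overall charge -3, Ir is in the +3 oxidation state.
Ir is in group 9, so Ir³⁺ is d⁶ (9 − 3 = 6).
Electron filling gives t₂g⁶ eg⁰.
CFSE(orbital) = 6×(-0.4Δ_oct) + 0×(0.6Δ_oct) = -2.4Δ_oct; with Δ_oct = 30850 cm⁻¹ that is -74040 cm⁻¹.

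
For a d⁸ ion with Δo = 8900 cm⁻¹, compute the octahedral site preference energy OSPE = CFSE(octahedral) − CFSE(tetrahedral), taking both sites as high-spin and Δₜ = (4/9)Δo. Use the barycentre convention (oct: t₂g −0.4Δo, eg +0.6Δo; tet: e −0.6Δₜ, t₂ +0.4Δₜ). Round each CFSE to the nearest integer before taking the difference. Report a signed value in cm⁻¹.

-7516

In an octahedral site d⁸ (HS) is t2g^6 e_g^2, giving CFSE(oct) = -1.2Δo = -10680 cm⁻¹.
Tetrahedral e^4 t2^4 gives -0.8Δₜ = -0.8 × (4/9) × 8900 = -3164 cm⁻¹.
Subtracting, OSPE = -10680 − (-3164) = -7516 cm⁻¹.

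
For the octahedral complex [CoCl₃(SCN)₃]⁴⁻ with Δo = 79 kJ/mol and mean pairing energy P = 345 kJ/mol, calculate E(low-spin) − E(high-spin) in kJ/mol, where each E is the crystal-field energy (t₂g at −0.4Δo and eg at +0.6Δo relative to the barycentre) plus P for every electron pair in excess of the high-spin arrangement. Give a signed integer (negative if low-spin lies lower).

266

Ligand charges: 3×(-1) from Cl⁻ and 3×(-1) from SCN⁻ sum to -6; with overall charge -4, Co is +2.
Co²⁺: group 9, so d-count = 9 − 2 = 7.
High-spin d⁷ fills as t₂g⁵ eg² with CFSE 5(−0.4) + 2(+0.6) = -0.8Δo = -63 kJ/mol.
Low-spin: t₂g⁶ eg¹, orbital CFSE = -1.8Δo = -142 kJ/mol; plus 1 excess pair × P = +345 kJ/mol; total 203 kJ/mol.
The difference is 203 − (-63) = 266 kJ/mol, so high-spin lies lower.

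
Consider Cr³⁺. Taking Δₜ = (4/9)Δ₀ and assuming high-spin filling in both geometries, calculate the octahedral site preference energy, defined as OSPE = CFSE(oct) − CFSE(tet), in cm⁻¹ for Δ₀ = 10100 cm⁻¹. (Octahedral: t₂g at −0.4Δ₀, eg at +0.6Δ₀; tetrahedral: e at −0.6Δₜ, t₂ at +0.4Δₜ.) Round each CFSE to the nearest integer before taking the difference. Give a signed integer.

-8529

Cr³⁺: group 6, so d-count = 6 − 3 = 3.
Octahedral high-spin t2g^3 e_g^0: CFSE = -1.2 × 10100 = -12120 cm⁻¹.
Tetrahedral e^2 t2^1 gives -0.8Δₜ = -0.8 × (4/9) × 10100 = -3591 cm⁻¹.
Subtracting, OSPE = -12120 − (-3591) = -8529 cm⁻¹.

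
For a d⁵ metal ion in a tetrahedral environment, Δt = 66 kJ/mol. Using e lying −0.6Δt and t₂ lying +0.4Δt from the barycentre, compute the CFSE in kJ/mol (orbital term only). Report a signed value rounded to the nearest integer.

0

Tetrahedral splitting is small, so the complex is high-spin.
Configuration: e² t₂³.
CFSE(orbital) = 2×(-0.6Δt) + 3×(0.4Δt) = 0.0Δt; with Δt = 66 kJ/mol that is 0 kJ/mol.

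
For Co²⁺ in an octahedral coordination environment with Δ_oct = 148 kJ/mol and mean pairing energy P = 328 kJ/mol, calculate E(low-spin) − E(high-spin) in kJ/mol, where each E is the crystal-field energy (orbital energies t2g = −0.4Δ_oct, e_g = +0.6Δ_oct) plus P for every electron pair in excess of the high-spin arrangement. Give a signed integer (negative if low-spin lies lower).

180

Group 9 minus oxidation state +2 gives a d⁷ configuration for Co²⁺.
High-spin: t2g^5 e_g^2, CFSE = -0.8Δ_oct = -118 kJ/mol.
Low-spin: t2g^6 e_g^1, orbital CFSE = -1.8Δ_oct = -266 kJ/mol; plus 1 excess pair × P = +328 kJ/mol; total 62 kJ/mol.
The difference is 62 − (-118) = 180 kJ/mol, so high-spin lies lower.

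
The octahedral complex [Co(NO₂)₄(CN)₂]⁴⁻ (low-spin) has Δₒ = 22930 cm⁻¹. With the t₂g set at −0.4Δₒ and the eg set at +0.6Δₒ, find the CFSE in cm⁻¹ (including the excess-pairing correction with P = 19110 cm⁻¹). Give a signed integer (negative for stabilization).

Ligand charges: 4×(-1) from NO₂⁻ and 2×(-1) from CN⁻ sum to -6; with overall charge -4, Co is +2.
Co is in group 9, so Co²⁺ is d⁷ (9 − 2 = 7).
The d⁷ electrons fill as t₂g⁶ eg¹.
The orbital stabilization is -1.8Δₒ = -1.8 × 22930 = -41274 cm⁻¹.
High-spin d⁷ would be t₂g⁵ eg² with 2 pairs; low-spin has 3, so 1 excess pair costs +1P = +19110 cm⁻¹.
Overall CFSE = -41274 + 19110 = -22164 cm⁻¹.

-22164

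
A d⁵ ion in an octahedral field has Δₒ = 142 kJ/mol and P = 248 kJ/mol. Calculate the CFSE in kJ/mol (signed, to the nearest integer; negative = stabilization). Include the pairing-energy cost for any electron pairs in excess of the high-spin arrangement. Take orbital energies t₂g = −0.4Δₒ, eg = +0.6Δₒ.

Δₒ < P, so pairing is avoided: the ground state is high-spin.
Configuration: t₂g³ eg².
Orbital CFSE = 0.0Δₒ = 0.0 × 142 = 0 kJ/mol.
High-spin has no excess pairs, so no pairing correction applies.

0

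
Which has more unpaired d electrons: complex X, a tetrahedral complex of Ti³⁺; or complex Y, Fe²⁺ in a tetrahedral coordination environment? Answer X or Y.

Y

X: Ti sits in group 4; removing 3 electrons leaves Ti³⁺ with 4 − 3 = 1 d electrons; Tetrahedral fields are weak (Δₜ ≈ 4/9 Δₒ), so electrons fill high-spin; e^1 t2^0 → 1 unpaired.
Y: Group 8 minus oxidation state +2 gives a d⁶ configuration for Fe²⁺; With tetrahedral geometry the complex is necessarily high-spin; e³ t₂³ → 4 unpaired.
So Y has more unpaired electrons.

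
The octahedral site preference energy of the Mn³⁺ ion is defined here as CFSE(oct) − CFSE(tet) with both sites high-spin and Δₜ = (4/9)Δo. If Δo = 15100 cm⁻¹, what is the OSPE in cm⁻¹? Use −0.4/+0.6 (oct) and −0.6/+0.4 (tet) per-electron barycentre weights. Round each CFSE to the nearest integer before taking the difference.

-6376

Mn sits in group 7; removing 3 electrons leaves Mn³⁺ with 7 − 3 = 4 d electrons.
Octahedral (high-spin): t2g^3 e_g^1, CFSE = 3(−0.4) + 1(+0.6) = -0.6Δo = -0.6 × 15100 = -9060 cm⁻¹.
Tetrahedral e^2 t2^2 gives -0.4Δₜ = -0.4 × (4/9) × 15100 = -2684 cm⁻¹.
OSPE = -9060 − (-2684) = -6376 cm⁻¹.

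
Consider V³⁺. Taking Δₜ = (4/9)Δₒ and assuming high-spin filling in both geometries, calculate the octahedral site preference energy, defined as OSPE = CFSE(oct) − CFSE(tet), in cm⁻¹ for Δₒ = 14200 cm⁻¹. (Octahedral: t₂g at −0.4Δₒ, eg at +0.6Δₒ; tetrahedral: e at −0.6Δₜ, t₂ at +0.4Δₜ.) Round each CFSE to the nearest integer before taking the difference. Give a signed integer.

-3787

Group 5 minus oxidation state +3 gives a d² configuration for V³⁺.
In an octahedral site d² (HS) is t₂g² eg⁰, giving CFSE(oct) = -0.8Δₒ = -11360 cm⁻¹.
Tetrahedral e² t₂⁰ gives -1.2Δₜ = -1.2 × (4/9) × 14200 = -7573 cm⁻¹.
OSPE = CFSE(oct) − CFSE(tet) = -11360 − (-7573) = -3787 cm⁻¹.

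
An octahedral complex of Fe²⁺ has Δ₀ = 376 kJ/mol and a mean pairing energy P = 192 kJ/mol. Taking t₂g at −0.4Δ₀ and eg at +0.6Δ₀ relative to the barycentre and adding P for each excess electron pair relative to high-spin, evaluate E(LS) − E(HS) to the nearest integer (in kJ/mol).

Fe is in group 8, so Fe²⁺ is d⁶ (8 − 2 = 6).
High-spin d⁶ fills as t₂g⁴ eg² with CFSE 4(−0.4) + 2(+0.6) = -0.4Δ₀ = -150 kJ/mol.
Low-spin t₂g⁶ eg⁰ gives -2.4Δ₀ = -902 kJ/mol, but forming 2 extra pairs costs 2P = 384 kJ/mol, so E(LS) = -902 + 384 = -518 kJ/mol.
Thus E(LS) − E(HS) = -368 kJ/mol.

-368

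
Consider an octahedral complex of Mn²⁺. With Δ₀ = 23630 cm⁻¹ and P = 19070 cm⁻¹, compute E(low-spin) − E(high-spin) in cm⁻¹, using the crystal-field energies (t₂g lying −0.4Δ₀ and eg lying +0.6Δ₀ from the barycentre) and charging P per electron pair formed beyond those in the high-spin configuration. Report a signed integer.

Mn sits in group 7; removing 2 electrons leaves Mn²⁺ with 7 − 2 = 5 d electrons.
High-spin: t₂g³ eg², CFSE = 0.0Δ₀ = 0 cm⁻¹.
For low-spin the configuration is t₂g⁵ eg⁰: orbital energy -2.0 × 23630 = -47260 cm⁻¹, and 2 additional pairs relative to high-spin add 38140 cm⁻¹, giving -9120 cm⁻¹.
E(LS) − E(HS) = -9120 − (0) = -9120 cm⁻¹.

-9120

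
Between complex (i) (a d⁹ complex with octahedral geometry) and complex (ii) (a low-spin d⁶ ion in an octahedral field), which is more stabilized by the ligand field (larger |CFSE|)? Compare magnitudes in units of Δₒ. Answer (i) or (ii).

(i): For octahedral d⁹ the high- and low-spin configurations coincide; t₂g⁶ eg³, CFSE = -0.6Δₒ.
(ii): t₂g⁶ eg⁰, CFSE = -2.4Δₒ.
So (ii) has the larger |CFSE|.

(ii)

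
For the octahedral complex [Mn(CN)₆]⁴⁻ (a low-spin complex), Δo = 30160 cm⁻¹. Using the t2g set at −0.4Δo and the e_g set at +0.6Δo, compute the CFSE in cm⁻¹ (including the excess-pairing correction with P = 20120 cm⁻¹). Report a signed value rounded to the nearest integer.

-20080

Each CN⁻ contributes -1; 6 × (-1) = -6. With overall charge -4, Mn is in the +2 oxidation state.
Mn sits in group 7; removing 2 electrons leaves Mn²⁺ with 7 − 2 = 5 d electrons.
The d⁵ electrons fill as t2g^5 e_g^0.
CFSE(orbital) = 5×(-0.4Δo) + 0×(0.6Δo) = -2.0Δo; with Δo = 30160 cm⁻¹ that is -60320 cm⁻¹.
Pairing penalty: 2 pairs vs 0 in the high-spin reference → 2 extra × P = 40240 cm⁻¹.
Net CFSE = -60320 + 40240 = -20080 cm⁻¹.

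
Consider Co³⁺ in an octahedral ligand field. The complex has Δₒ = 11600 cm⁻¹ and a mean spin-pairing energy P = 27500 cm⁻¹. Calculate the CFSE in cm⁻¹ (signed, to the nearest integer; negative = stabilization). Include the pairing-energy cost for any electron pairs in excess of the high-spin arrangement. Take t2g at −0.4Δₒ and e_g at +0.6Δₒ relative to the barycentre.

Co sits in group 9; removing 3 electrons leaves Co³⁺ with 9 − 3 = 6 d electrons.
Since Δₒ = 11600 cm⁻¹ < P = 27500 cm⁻¹, the complex adopts the high-spin configuration.
Filling d⁶ accordingly: t2g^4 e_g^2.
Orbital CFSE = -0.4Δₒ = -0.4 × 11600 = -4640 cm⁻¹.
High-spin has no excess pairs, so no pairing correction applies.

-4640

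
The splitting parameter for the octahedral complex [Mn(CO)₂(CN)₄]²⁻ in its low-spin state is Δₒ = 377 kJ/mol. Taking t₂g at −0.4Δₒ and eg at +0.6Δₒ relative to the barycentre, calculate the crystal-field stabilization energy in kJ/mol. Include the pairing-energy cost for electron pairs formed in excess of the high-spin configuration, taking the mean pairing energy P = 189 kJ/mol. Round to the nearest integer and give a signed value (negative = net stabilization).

Ligand charges: 2×(+0) from CO and 4×(-1) from CN⁻ sum to -4; with overall charge -2, Mn is +2.
Group 7 minus oxidation state +2 gives a d⁵ configuration for Mn²⁺.
Configuration: t₂g⁵ eg⁰.
CFSE(orbital) = 5×(-0.4Δₒ) + 0×(0.6Δₒ) = -2.0Δₒ; with Δₒ = 377 kJ/mol that is -754 kJ/mol.
High-spin d⁵ would be t₂g³ eg² with 0 pairs; low-spin has 2, so 2 excess pairs cost +2P = +378 kJ/mol.
Net CFSE = -754 + 378 = -376 kJ/mol.

-376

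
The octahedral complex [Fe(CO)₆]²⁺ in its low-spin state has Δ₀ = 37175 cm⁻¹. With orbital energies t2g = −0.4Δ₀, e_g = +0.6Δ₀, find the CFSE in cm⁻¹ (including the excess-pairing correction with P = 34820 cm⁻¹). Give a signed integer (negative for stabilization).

CO is neutral, so the +2 overall charge sits on Fe: oxidation state +2.
Fe sits in group 8; removing 2 electrons leaves Fe²⁺ with 8 − 2 = 6 d electrons.
The d⁶ electrons fill as t2g^6 e_g^0.
The orbital stabilization is -2.4Δ₀ = -2.4 × 37175 = -89220 cm⁻¹.
High-spin d⁶ would be t2g^4 e_g^2 with 1 pair; low-spin has 3, so 2 excess pairs cost +2P = +69640 cm⁻¹.
Net CFSE = -89220 + 69640 = -19580 cm⁻¹.

-19580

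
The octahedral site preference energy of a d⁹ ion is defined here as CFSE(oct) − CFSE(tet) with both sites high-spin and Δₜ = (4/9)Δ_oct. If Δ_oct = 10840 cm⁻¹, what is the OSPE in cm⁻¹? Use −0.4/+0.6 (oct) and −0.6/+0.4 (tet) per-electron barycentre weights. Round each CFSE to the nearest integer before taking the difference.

-4577

Octahedral high-spin t2g^6 e_g^3: CFSE = -0.6 × 10840 = -6504 cm⁻¹.
In a tetrahedral site the filling is e^4 t2^5: CFSE(tet) = -0.4Δₜ = -0.4 × (4/9)(10840) = -1927 cm⁻¹.
OSPE = -6504 − (-1927) = -4577 cm⁻¹.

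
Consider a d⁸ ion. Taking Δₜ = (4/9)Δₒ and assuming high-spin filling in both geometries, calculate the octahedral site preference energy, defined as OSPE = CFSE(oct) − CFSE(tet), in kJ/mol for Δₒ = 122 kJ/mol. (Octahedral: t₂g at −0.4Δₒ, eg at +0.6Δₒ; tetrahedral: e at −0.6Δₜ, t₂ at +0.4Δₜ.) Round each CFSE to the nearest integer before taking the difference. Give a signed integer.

-103

In an octahedral site d⁸ (HS) is t2g^6 e_g^2, giving CFSE(oct) = -1.2Δₒ = -146 kJ/mol.
Tetrahedral: e^4 t2^4, CFSE = 4(−0.6) + 4(+0.4) = -0.8Δₜ = -0.8 × (4/9) × 122 = -43 kJ/mol.
OSPE = CFSE(oct) − CFSE(tet) = -146 − (-43) = -103 kJ/mol.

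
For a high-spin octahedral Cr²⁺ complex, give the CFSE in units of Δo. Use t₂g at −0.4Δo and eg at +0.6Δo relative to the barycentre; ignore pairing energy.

Cr²⁺: group 6, so d-count = 6 − 2 = 4.
Configuration: t₂g³ eg¹.
CFSE = 3(-0.4Δo) + 1(0.6Δo) = -1.2Δo + 0.6Δo = -0.6Δo.

-0.6 Δo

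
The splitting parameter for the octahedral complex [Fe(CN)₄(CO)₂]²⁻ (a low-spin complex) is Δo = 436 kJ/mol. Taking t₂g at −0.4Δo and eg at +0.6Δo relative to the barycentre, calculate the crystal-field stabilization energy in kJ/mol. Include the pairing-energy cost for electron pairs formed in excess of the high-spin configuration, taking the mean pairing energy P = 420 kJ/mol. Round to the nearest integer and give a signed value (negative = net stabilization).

Ligand charges: 4×(-1) from CN⁻ and 2×(+0) from CO sum to -4; with overall charge -2, Fe is +2.
Fe²⁺: group 8, so d-count = 8 − 2 = 6.
Configuration: t₂g⁶ eg⁰.
The orbital stabilization is -2.4Δo = -2.4 × 436 = -1046 kJ/mol.
Pairing penalty: 3 pairs vs 1 in the high-spin reference → 2 extra × P = 840 kJ/mol.
Combining: -1046 + 840 = -206 kJ/mol.

-206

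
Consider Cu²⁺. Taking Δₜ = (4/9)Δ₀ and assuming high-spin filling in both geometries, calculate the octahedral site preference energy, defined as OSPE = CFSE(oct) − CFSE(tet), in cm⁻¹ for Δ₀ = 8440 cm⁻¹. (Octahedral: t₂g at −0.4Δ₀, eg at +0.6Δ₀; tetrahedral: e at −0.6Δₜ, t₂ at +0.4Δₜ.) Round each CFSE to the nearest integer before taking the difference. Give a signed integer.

-3564

Cu sits in group 11; removing 2 electrons leaves Cu²⁺ with 11 − 2 = 9 d electrons.
In an octahedral site d⁹ (HS) is t₂g⁶ eg³, giving CFSE(oct) = -0.6Δ₀ = -5064 cm⁻¹.
In a tetrahedral site the filling is e⁴ t₂⁵: CFSE(tet) = -0.4Δₜ = -0.4 × (4/9)(8440) = -1500 cm⁻¹.
Subtracting, OSPE = -5064 − (-1500) = -3564 cm⁻¹.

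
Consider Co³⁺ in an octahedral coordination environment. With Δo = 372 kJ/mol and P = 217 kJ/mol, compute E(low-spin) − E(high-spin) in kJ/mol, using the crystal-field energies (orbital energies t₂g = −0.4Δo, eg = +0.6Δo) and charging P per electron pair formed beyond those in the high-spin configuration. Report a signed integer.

Co³⁺: group 9, so d-count = 9 − 3 = 6.
High-spin: t₂g⁴ eg², CFSE = -0.4Δo = -149 kJ/mol.
Low-spin: t₂g⁶ eg⁰, orbital CFSE = -2.4Δo = -893 kJ/mol; plus 2 excess pairs × P = +434 kJ/mol; total -459 kJ/mol.
The difference is -459 − (-149) = -310 kJ/mol, so low-spin lies lower.

-310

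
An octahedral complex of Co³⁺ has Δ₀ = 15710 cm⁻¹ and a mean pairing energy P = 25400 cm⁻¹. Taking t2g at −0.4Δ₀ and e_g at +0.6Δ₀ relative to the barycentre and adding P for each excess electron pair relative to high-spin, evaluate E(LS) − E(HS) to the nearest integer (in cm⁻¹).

19380

Co sits in group 9; removing 3 electrons leaves Co³⁺ with 9 − 3 = 6 d electrons.
High-spin d⁶ fills as t2g^4 e_g^2 with CFSE 4(−0.4) + 2(+0.6) = -0.4Δ₀ = -6284 cm⁻¹.
Low-spin t2g^6 e_g^0 gives -2.4Δ₀ = -37704 cm⁻¹, but forming 2 extra pairs costs 2P = 50800 cm⁻¹, so E(LS) = -37704 + 50800 = 13096 cm⁻¹.
The difference is 13096 − (-6284) = 19380 cm⁻¹, so high-spin lies lower.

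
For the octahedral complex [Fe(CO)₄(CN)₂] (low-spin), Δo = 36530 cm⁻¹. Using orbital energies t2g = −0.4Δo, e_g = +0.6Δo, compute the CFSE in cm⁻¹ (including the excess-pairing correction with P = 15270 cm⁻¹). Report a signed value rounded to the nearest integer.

Ligand charges: 4×(+0) from CO and 2×(-1) from CN⁻ sum to -2; with overall charge +0, Fe is +2.
Fe sits in group 8; removing 2 electrons leaves Fe²⁺ with 8 − 2 = 6 d electrons.
Electron filling gives t2g^6 e_g^0.
CFSE(orbital) = 6×(-0.4Δo) + 0×(0.6Δo) = -2.4Δo; with Δo = 36530 cm⁻¹ that is -87672 cm⁻¹.
High-spin d⁶ would be t2g^4 e_g^2 with 1 pair; low-spin has 3, so 2 excess pairs cost +2P = +30540 cm⁻¹.
Combining: -87672 + 30540 = -57132 cm⁻¹.

-57132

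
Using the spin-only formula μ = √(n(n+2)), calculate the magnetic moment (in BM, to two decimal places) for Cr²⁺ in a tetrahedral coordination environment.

4.90 BM

Cr is in group 6, so Cr²⁺ is d⁴ (6 − 2 = 4).
With tetrahedral geometry the complex is necessarily high-spin.
Configuration: e^2 t2^2 → 4 unpaired electrons.
μ(spin-only) = √[4(4+2)] = √24 ≈ 4.90 BM.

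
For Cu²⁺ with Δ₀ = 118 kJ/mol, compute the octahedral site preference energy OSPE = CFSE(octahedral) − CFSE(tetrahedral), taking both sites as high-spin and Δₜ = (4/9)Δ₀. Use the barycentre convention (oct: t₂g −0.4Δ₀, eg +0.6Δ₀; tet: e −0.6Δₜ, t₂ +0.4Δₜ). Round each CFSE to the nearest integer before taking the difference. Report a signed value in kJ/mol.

Cu sits in group 11; removing 2 electrons leaves Cu²⁺ with 11 − 2 = 9 d electrons.
In an octahedral site d⁹ (HS) is t₂g⁶ eg³, giving CFSE(oct) = -0.6Δ₀ = -71 kJ/mol.
Tetrahedral: e⁴ t₂⁵, CFSE = 4(−0.6) + 5(+0.4) = -0.4Δₜ = -0.4 × (4/9) × 118 = -21 kJ/mol.
Subtracting, OSPE = -71 − (-21) = -50 kJ/mol.

-50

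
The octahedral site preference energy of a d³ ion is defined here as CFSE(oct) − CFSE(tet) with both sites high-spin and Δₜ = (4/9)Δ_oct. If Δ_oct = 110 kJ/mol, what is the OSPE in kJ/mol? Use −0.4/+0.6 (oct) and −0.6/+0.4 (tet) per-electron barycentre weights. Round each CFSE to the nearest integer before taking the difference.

-93

Octahedral high-spin t₂g³ eg⁰: CFSE = -1.2 × 110 = -132 kJ/mol.
In a tetrahedral site the filling is e² t₂¹: CFSE(tet) = -0.8Δₜ = -0.8 × (4/9)(110) = -39 kJ/mol.
OSPE = CFSE(oct) − CFSE(tet) = -132 − (-39) = -93 kJ/mol.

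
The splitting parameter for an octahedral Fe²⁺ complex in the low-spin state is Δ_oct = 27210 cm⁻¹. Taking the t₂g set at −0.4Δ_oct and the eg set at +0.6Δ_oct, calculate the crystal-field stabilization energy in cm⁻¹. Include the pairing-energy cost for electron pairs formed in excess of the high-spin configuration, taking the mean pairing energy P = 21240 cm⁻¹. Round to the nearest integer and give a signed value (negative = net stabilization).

-22824

Fe sits in group 8; removing 2 electrons leaves Fe²⁺ with 8 − 2 = 6 d electrons.
Electron filling gives t₂g⁶ eg⁰.
The orbital stabilization is -2.4Δ_oct = -2.4 × 27210 = -65304 cm⁻¹.
High-spin d⁶ would be t₂g⁴ eg² with 1 pair; low-spin has 3, so 2 excess pairs cost +2P = +42480 cm⁻¹.
Combining: -65304 + 42480 = -22824 cm⁻¹.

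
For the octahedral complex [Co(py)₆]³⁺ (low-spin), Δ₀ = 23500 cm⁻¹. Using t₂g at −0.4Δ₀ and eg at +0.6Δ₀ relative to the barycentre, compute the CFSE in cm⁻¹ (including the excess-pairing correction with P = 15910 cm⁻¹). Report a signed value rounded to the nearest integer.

py is neutral, so the +3 overall charge sits on Co: oxidation state +3.
Co is in group 9, so Co³⁺ is d⁶ (9 − 3 = 6).
Configuration: t₂g⁶ eg⁰.
The orbital stabilization is -2.4Δ₀ = -2.4 × 23500 = -56400 cm⁻¹.
Relative to high-spin t₂g⁴ eg² (1 paired), the low-spin configuration has 2 additional pairs, contributing +2 × 15910 = +31820 cm⁻¹.
Net CFSE = -56400 + 31820 = -24580 cm⁻¹.

-24580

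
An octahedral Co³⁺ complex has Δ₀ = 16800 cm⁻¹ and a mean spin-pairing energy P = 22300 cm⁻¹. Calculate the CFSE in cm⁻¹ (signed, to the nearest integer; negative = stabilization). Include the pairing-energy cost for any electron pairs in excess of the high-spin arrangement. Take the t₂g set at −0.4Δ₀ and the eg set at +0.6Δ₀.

-6720

Group 9 minus oxidation state +3 gives a d⁶ configuration for Co³⁺.
Δ₀ < P, so pairing is avoided: the ground state is high-spin.
That gives t₂g⁴ eg².
Orbital CFSE = -0.4Δ₀ = -0.4 × 16800 = -6720 cm⁻¹.
High-spin has no excess pairs, so no pairing correction applies.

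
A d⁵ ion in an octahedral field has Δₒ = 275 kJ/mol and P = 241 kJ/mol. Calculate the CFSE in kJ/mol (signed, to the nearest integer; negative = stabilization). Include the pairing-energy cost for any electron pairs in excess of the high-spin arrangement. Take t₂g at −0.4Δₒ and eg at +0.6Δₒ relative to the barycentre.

Here Δₒ > P (275 > 241), so the low-spin state is favoured.
Filling d⁵ accordingly: t₂g⁵ eg⁰.
Orbital CFSE = -2.0Δₒ = -2.0 × 275 = -550 kJ/mol.
Excess pairs vs high-spin: 2 − 0 = 2; pairing cost = +482 kJ/mol.
Net CFSE = -550 + 482 = -68 kJ/mol.

-68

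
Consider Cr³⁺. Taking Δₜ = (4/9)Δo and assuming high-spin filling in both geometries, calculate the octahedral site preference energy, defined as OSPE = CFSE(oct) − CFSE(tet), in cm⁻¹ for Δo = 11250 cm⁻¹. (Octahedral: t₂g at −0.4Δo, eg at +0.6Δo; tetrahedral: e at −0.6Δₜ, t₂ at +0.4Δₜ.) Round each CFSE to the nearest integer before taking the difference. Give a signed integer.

Cr sits in group 6; removing 3 electrons leaves Cr³⁺ with 6 − 3 = 3 d electrons.
Octahedral (high-spin): t₂g³ eg⁰, CFSE = 3(−0.4) + 0(+0.6) = -1.2Δo = -1.2 × 11250 = -13500 cm⁻¹.
In a tetrahedral site the filling is e² t₂¹: CFSE(tet) = -0.8Δₜ = -0.8 × (4/9)(11250) = -4000 cm⁻¹.
OSPE = -13500 − (-4000) = -9500 cm⁻¹.

-9500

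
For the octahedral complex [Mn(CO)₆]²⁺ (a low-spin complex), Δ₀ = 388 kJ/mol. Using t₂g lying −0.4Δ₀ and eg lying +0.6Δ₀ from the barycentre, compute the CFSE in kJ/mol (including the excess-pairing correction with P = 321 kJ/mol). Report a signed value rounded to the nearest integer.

-134

CO is neutral, so the +2 overall charge sits on Mn: oxidation state +2.
Group 7 minus oxidation state +2 gives a d⁵ configuration for Mn²⁺.
The d⁵ electrons fill as t₂g⁵ eg⁰.
Orbital CFSE = 5(-0.4) + 0(0.6) = -2.0Δ₀ = -2.0 × 388 = -776 kJ/mol.
Relative to high-spin t₂g³ eg² (0 paired), the low-spin configuration has 2 additional pairs, contributing +2 × 321 = +642 kJ/mol.
Overall CFSE = -776 + 642 = -134 kJ/mol.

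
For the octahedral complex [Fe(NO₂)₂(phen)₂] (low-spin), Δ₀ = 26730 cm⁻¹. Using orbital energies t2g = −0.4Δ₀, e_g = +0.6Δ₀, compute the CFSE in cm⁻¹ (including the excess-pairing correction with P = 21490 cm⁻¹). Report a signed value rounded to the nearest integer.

Ligand charges: 2×(-1) from NO₂⁻ and 2×(+0) from phen sum to -2; with overall charge +0, Fe is +2.
Fe sits in group 8; removing 2 electrons leaves Fe²⁺ with 8 − 2 = 6 d electrons.
Electron filling gives t2g^6 e_g^0.
CFSE(orbital) = 6×(-0.4Δ₀) + 0×(0.6Δ₀) = -2.4Δ₀; with Δ₀ = 26730 cm⁻¹ that is -64152 cm⁻¹.
Pairing penalty: 3 pairs vs 1 in the high-spin reference → 2 extra × P = 42980 cm⁻¹.
Overall CFSE = -64152 + 42980 = -21172 cm⁻¹.

-21172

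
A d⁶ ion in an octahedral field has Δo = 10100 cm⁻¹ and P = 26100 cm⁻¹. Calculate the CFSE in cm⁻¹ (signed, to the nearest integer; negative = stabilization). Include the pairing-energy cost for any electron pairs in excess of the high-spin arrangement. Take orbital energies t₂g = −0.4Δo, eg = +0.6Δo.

-4040

Here Δo < P (10100 < 26100), so the high-spin state is favoured.
That gives t₂g⁴ eg².
Orbital CFSE = -0.4Δo = -0.4 × 10100 = -4040 cm⁻¹.
High-spin has no excess pairs, so no pairing correction applies.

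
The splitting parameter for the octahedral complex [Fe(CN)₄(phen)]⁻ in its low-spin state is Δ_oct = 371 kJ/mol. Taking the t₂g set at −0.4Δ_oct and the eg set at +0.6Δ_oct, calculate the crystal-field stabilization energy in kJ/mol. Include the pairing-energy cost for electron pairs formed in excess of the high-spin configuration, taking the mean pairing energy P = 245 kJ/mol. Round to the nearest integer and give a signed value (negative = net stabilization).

-252

Ligand charges: 4×(-1) from CN⁻ and 1×(+0) from phen sum to -4; with overall charge -1, Fe is +3.
Fe is in group 8, so Fe³⁺ is d⁵ (8 − 3 = 5).
Configuration: t₂g⁵ eg⁰.
The orbital stabilization is -2.0Δ_oct = -2.0 × 371 = -742 kJ/mol.
High-spin d⁵ would be t₂g³ eg² with 0 pairs; low-spin has 2, so 2 excess pairs cost +2P = +490 kJ/mol.
Combining: -742 + 490 = -252 kJ/mol.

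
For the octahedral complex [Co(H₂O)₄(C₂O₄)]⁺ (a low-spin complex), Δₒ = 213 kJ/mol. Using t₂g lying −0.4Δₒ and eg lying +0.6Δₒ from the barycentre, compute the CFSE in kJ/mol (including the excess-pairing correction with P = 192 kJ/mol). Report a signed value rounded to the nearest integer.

Ligand charges: 4×(+0) from H₂O and 1×(-2) from C₂O₄²⁻ sum to -2; with overall charge +1, Co is +3.
Group 9 minus oxidation state +3 gives a d⁶ configuration for Co³⁺.
Configuration: t₂g⁶ eg⁰.
CFSE(orbital) = 6×(-0.4Δₒ) + 0×(0.6Δₒ) = -2.4Δₒ; with Δₒ = 213 kJ/mol that is -511 kJ/mol.
Pairing penalty: 3 pairs vs 1 in the high-spin reference → 2 extra × P = 384 kJ/mol.
Overall CFSE = -511 + 384 = -127 kJ/mol.

-127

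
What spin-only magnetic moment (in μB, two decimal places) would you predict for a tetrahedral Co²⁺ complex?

3.87 μB

Co²⁺: group 9, so d-count = 9 − 2 = 7.
Tetrahedral splitting is small, so the complex is high-spin.
Configuration: e⁴ t₂³ → 3 unpaired electrons.
μ(spin-only) = √[3(3+2)] = √15 ≈ 3.87 μB.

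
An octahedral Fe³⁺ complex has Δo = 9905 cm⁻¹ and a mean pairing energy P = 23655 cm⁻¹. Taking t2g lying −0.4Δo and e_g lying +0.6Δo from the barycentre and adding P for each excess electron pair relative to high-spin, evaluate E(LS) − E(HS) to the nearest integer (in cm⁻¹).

27500

Group 8 minus oxidation state +3 gives a d⁵ configuration for Fe³⁺.
High-spin d⁵ fills as t2g^3 e_g^2 with CFSE 3(−0.4) + 2(+0.6) = 0.0Δo = 0 cm⁻¹.
Low-spin t2g^5 e_g^0 gives -2.0Δo = -19810 cm⁻¹, but forming 2 extra pairs costs 2P = 47310 cm⁻¹, so E(LS) = -19810 + 47310 = 27500 cm⁻¹.
The difference is 27500 − (0) = 27500 cm⁻¹, so high-spin lies lower.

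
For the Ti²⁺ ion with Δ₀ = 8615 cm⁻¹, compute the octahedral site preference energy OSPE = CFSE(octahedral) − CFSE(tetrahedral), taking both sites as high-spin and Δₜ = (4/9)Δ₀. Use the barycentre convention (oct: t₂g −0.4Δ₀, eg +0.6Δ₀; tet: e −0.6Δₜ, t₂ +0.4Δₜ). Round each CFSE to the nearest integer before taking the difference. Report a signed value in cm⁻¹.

-2297

Group 4 minus oxidation state +2 gives a d² configuration for Ti²⁺.
In an octahedral site d² (HS) is t2g^2 e_g^0, giving CFSE(oct) = -0.8Δ₀ = -6892 cm⁻¹.
Tetrahedral: e^2 t2^0, CFSE = 2(−0.6) + 0(+0.4) = -1.2Δₜ = -1.2 × (4/9) × 8615 = -4595 cm⁻¹.
Subtracting, OSPE = -6892 − (-4595) = -2297 cm⁻¹.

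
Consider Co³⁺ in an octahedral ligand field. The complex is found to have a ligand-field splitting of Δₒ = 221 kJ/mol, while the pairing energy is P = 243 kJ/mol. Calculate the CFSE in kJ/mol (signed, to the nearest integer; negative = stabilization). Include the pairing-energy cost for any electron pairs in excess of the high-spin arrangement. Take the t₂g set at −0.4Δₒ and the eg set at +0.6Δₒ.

Group 9 minus oxidation state +3 gives a d⁶ configuration for Co³⁺.
Δₒ < P, so pairing is avoided: the ground state is high-spin.
Filling d⁶ accordingly: t₂g⁴ eg².
Orbital CFSE = -0.4Δₒ = -0.4 × 221 = -88 kJ/mol.
High-spin has no excess pairs, so no pairing correction applies.

-88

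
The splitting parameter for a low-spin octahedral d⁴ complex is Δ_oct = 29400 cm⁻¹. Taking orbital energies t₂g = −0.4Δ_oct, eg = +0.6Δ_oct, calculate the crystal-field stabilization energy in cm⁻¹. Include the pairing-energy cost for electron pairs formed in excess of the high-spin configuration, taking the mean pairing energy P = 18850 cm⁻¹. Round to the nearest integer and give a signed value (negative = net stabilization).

-28190

Configuration: t₂g⁴ eg⁰.
The orbital stabilization is -1.6Δ_oct = -1.6 × 29400 = -47040 cm⁻¹.
High-spin d⁴ would be t₂g³ eg¹ with 0 pairs; low-spin has 1, so 1 excess pair costs +1P = +18850 cm⁻¹.
Combining: -47040 + 18850 = -28190 cm⁻¹.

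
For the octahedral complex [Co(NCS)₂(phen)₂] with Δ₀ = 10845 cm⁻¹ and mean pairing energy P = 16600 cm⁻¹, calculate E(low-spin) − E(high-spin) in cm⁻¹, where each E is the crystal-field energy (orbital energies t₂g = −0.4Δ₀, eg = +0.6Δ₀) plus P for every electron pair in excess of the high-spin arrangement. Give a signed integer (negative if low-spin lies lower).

Ligand charges: 2×(-1) from NCS⁻ and 2×(+0) from phen sum to -2; with overall charge +0, Co is +2.
Group 9 minus oxidation state +2 gives a d⁷ configuration for Co²⁺.
In the high-spin limit (t₂g⁵ eg²) the orbital term is -0.8Δ₀ = -8676 cm⁻¹, with no excess pairing.
Low-spin: t₂g⁶ eg¹, orbital CFSE = -1.8Δ₀ = -19521 cm⁻¹; plus 1 excess pair × P = +16600 cm⁻¹; total -2921 cm⁻¹.
Thus E(LS) − E(HS) = 5755 cm⁻¹.

5755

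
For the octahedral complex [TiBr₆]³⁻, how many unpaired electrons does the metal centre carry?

1

Each Br⁻ contributes -1; 6 × (-1) = -6. With overall charge -3, Ti is in the +3 oxidation state.
Ti is in group 4, so Ti³⁺ is d¹ (4 − 3 = 1).
Configuration: t2g^1 e_g^0, giving 1 unpaired electron.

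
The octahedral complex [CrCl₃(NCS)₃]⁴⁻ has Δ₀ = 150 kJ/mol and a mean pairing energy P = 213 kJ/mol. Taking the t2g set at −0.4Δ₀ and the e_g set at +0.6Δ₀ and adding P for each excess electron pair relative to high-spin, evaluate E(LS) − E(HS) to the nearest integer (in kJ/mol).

63

Ligand charges: 3×(-1) from Cl⁻ and 3×(-1) from NCS⁻ sum to -6; with overall charge -4, Cr is +2.
Cr sits in group 6; removing 2 electrons leaves Cr²⁺ with 6 − 2 = 4 d electrons.
High-spin: t2g^3 e_g^1, CFSE = -0.6Δ₀ = -90 kJ/mol.
Low-spin: t2g^4 e_g^0, orbital CFSE = -1.6Δ₀ = -240 kJ/mol; plus 1 excess pair × P = +213 kJ/mol; total -27 kJ/mol.
E(LS) − E(HS) = -27 − (-90) = 63 kJ/mol.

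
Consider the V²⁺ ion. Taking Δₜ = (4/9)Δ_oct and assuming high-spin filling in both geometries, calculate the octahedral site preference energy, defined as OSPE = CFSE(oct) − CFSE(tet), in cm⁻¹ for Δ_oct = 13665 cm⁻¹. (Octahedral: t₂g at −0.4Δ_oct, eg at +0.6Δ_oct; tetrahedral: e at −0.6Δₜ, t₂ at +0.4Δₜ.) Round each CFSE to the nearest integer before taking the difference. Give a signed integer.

-11539

V²⁺: group 5, so d-count = 5 − 2 = 3.
Octahedral (high-spin): t2g^3 e_g^0, CFSE = 3(−0.4) + 0(+0.6) = -1.2Δ_oct = -1.2 × 13665 = -16398 cm⁻¹.
Tetrahedral e^2 t2^1 gives -0.8Δₜ = -0.8 × (4/9) × 13665 = -4859 cm⁻¹.
OSPE = CFSE(oct) − CFSE(tet) = -16398 − (-4859) = -11539 cm⁻¹.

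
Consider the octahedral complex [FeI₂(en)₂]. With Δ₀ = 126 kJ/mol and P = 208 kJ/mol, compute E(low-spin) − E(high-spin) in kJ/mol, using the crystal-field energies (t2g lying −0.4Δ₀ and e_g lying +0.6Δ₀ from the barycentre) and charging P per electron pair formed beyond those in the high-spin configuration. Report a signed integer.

Ligand charges: 2×(-1) from I⁻ and 2×(+0) from en sum to -2; with overall charge +0, Fe is +2.
Fe sits in group 8; removing 2 electrons leaves Fe²⁺ with 8 − 2 = 6 d electrons.
In the high-spin limit (t2g^4 e_g^2) the orbital term is -0.4Δ₀ = -50 kJ/mol, with no excess pairing.
For low-spin the configuration is t2g^6 e_g^0: orbital energy -2.4 × 126 = -302 kJ/mol, and 2 additional pairs relative to high-spin add 416 kJ/mol, giving 114 kJ/mol.
Thus E(LS) − E(HS) = 164 kJ/mol.

164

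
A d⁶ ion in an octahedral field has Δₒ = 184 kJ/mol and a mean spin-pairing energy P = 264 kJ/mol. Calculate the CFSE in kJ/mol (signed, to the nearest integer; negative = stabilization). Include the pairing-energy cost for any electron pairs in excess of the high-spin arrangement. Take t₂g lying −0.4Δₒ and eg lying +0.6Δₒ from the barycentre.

-74

Since Δₒ = 184 kJ/mol < P = 264 kJ/mol, the complex adopts the high-spin configuration.
Configuration: t₂g⁴ eg².
Orbital CFSE = -0.4Δₒ = -0.4 × 184 = -74 kJ/mol.
High-spin has no excess pairs, so no pairing correction applies.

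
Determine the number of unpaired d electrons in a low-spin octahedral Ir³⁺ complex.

Ir³⁺: group 9, so d-count = 9 − 3 = 6.
Configuration: t₂g⁶ eg⁰, giving 0 unpaired electrons.

0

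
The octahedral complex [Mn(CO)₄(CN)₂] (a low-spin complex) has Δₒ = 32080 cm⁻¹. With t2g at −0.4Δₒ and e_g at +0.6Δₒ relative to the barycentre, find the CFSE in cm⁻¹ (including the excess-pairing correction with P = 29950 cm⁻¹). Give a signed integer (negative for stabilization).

Ligand charges: 4×(+0) from CO and 2×(-1) from CN⁻ sum to -2; with overall charge +0, Mn is +2.
Mn sits in group 7; removing 2 electrons leaves Mn²⁺ with 7 − 2 = 5 d electrons.
The d⁵ electrons fill as t2g^5 e_g^0.
Orbital CFSE = 5(-0.4) + 0(0.6) = -2.0Δₒ = -2.0 × 32080 = -64160 cm⁻¹.
High-spin d⁵ would be t2g^3 e_g^2 with 0 pairs; low-spin has 2, so 2 excess pairs cost +2P = +59900 cm⁻¹.
Net CFSE = -64160 + 59900 = -4260 cm⁻¹.

-4260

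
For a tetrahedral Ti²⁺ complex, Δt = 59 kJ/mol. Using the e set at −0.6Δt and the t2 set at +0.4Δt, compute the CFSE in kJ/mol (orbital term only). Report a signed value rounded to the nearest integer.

-71

Group 4 minus oxidation state +2 gives a d² configuration for Ti²⁺.
With tetrahedral geometry the complex is necessarily high-spin.
Electron filling gives e^2 t2^0.
CFSE(orbital) = 2×(-0.6Δt) + 0×(0.4Δt) = -1.2Δt; with Δt = 59 kJ/mol that is -71 kJ/mol.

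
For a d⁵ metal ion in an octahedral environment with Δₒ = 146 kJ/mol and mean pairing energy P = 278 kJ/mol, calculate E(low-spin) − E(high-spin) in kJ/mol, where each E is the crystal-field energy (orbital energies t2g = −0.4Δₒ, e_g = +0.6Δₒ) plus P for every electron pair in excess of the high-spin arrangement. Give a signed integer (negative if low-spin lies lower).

In the high-spin limit (t2g^3 e_g^2) the orbital term is 0.0Δₒ = 0 kJ/mol, with no excess pairing.
Low-spin t2g^5 e_g^0 gives -2.0Δₒ = -292 kJ/mol, but forming 2 extra pairs costs 2P = 556 kJ/mol, so E(LS) = -292 + 556 = 264 kJ/mol.
Thus E(LS) − E(HS) = 264 kJ/mol.

264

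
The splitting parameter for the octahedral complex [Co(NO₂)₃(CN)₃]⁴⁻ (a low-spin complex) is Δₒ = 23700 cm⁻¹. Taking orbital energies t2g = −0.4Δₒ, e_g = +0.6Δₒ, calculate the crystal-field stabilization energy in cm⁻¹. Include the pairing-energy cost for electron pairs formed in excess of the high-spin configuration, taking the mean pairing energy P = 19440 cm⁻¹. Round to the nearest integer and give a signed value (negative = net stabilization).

Ligand charges: 3×(-1) from NO₂⁻ and 3×(-1) from CN⁻ sum to -6; with overall charge -4, Co is +2.
Co sits in group 9; removing 2 electrons leaves Co²⁺ with 9 − 2 = 7 d electrons.
The d⁷ electrons fill as t2g^6 e_g^1.
The orbital stabilization is -1.8Δₒ = -1.8 × 23700 = -42660 cm⁻¹.
Pairing penalty: 3 pairs vs 2 in the high-spin reference → 1 extra × P = 19440 cm⁻¹.
Net CFSE = -42660 + 19440 = -23220 cm⁻¹.

-23220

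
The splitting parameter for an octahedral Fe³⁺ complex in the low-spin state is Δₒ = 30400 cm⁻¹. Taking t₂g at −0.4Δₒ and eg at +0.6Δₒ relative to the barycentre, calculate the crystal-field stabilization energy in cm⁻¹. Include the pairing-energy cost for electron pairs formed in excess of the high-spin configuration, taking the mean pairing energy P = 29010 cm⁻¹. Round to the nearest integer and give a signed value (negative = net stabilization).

-2780

Fe sits in group 8; removing 3 electrons leaves Fe³⁺ with 8 − 3 = 5 d electrons.
The d⁵ electrons fill as t₂g⁵ eg⁰.
Orbital CFSE = 5(-0.4) + 0(0.6) = -2.0Δₒ = -2.0 × 30400 = -60800 cm⁻¹.
Pairing penalty: 2 pairs vs 0 in the high-spin reference → 2 extra × P = 58020 cm⁻¹.
Overall CFSE = -60800 + 58020 = -2780 cm⁻¹.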